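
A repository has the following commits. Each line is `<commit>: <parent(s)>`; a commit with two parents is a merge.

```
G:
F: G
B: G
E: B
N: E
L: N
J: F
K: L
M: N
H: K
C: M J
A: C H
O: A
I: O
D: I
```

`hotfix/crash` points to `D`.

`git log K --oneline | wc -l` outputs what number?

Walking parent pointers from K: reachable set = {B, E, G, K, L, N}.
That is 6 commits.

6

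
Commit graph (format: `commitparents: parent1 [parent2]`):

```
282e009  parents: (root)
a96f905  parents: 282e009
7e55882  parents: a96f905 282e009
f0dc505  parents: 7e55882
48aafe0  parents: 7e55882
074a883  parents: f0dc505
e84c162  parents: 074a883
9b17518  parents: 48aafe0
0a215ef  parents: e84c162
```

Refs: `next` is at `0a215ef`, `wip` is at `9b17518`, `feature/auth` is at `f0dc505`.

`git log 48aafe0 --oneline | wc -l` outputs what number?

4

Walking parent pointers from 48aafe0: reachable set = {282e009, 48aafe0, 7e55882, a96f905}.
That is 4 commits.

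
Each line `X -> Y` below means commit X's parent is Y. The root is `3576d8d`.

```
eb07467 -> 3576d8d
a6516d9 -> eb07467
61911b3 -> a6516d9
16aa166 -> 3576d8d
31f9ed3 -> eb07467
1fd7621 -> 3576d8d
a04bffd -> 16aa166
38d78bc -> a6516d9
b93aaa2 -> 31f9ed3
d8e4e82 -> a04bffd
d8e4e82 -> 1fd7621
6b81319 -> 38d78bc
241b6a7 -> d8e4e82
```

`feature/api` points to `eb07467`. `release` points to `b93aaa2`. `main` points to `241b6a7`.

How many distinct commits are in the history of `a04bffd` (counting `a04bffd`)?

3

Walking parent pointers from a04bffd: reachable set = {16aa166, 3576d8d, a04bffd}.
That is 3 commits.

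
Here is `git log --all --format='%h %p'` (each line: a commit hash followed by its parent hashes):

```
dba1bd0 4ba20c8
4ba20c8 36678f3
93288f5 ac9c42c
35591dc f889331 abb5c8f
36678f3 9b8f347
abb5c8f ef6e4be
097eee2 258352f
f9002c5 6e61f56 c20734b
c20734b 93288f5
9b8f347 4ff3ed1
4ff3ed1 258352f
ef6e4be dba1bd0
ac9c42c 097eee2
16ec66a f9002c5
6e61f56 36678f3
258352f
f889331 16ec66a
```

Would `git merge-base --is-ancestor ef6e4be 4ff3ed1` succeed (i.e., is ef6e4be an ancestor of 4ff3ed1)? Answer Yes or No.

No

Ancestors of 4ff3ed1: {258352f, 4ff3ed1}.
ef6e4be is not in that set, so it is not an ancestor of 4ff3ed1.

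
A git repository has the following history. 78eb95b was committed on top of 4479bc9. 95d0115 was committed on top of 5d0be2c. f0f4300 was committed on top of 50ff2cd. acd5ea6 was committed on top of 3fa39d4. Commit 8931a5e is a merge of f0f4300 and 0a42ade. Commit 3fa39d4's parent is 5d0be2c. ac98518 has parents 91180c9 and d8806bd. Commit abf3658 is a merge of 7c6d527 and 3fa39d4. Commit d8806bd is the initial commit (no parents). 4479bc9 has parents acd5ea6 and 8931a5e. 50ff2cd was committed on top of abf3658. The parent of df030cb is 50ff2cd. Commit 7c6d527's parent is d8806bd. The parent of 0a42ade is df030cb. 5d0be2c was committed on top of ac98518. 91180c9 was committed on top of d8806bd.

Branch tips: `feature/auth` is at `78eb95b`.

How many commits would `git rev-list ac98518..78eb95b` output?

12

Reachable from 78eb95b: {0a42ade, 3fa39d4, 4479bc9, 50ff2cd, 5d0be2c, 78eb95b, 7c6d527, 8931a5e, 91180c9, abf3658, ac98518, acd5ea6, d8806bd, df030cb, f0f4300}.
Reachable from ac98518: {91180c9, ac98518, d8806bd}.
In 78eb95b's history but not ac98518's: {0a42ade, 3fa39d4, 4479bc9, 50ff2cd, 5d0be2c, 78eb95b, 7c6d527, 8931a5e, abf3658, acd5ea6, df030cb, f0f4300} — 12 commits.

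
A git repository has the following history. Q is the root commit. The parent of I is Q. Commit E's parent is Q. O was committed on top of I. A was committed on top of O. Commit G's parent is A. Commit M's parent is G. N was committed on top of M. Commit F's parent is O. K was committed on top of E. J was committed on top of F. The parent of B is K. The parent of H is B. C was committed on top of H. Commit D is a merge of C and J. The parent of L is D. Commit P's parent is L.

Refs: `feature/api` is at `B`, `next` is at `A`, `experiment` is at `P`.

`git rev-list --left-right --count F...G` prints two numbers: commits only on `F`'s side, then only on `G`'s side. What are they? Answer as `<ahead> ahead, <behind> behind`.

Reachable from F: {F, I, O, Q}.
Reachable from G: {A, G, I, O, Q}.
Only in F's history (ahead): {F} — 1.
Only in G's history (behind): {A, G} — 2.

1 ahead, 2 behind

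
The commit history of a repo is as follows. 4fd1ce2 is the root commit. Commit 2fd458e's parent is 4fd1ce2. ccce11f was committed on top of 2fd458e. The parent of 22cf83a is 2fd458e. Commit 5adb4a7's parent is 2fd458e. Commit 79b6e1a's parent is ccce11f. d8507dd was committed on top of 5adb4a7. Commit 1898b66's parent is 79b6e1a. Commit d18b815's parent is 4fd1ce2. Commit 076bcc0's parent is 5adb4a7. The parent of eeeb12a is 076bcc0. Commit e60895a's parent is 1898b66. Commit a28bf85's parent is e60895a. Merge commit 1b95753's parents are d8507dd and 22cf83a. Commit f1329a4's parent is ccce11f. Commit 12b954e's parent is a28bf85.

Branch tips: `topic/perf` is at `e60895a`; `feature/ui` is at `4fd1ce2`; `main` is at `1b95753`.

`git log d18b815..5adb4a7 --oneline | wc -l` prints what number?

Reachable from 5adb4a7: {2fd458e, 4fd1ce2, 5adb4a7}.
Reachable from d18b815: {4fd1ce2, d18b815}.
In 5adb4a7's history but not d18b815's: {2fd458e, 5adb4a7} — 2 commits.

2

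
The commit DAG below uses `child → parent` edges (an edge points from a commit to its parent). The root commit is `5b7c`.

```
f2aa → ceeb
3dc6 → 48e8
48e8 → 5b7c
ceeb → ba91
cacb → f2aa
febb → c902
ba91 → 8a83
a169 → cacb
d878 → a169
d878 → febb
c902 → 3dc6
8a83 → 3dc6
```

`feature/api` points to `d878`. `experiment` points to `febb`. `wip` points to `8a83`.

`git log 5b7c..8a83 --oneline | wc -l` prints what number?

Reachable from 8a83: {3dc6, 48e8, 5b7c, 8a83}.
Reachable from 5b7c: {5b7c}.
In 8a83's history but not 5b7c's: {3dc6, 48e8, 8a83} — 3 commits.

3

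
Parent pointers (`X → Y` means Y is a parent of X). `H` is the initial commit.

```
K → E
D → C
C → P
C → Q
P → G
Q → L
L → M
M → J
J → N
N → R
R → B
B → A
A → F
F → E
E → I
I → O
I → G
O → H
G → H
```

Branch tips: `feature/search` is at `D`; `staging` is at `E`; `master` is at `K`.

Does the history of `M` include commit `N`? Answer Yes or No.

Ancestors of M (commits reachable by following parents): {A, B, E, F, G, H, I, J, M, N, O, R}.
N is in that set, so it is an ancestor of M.

Yes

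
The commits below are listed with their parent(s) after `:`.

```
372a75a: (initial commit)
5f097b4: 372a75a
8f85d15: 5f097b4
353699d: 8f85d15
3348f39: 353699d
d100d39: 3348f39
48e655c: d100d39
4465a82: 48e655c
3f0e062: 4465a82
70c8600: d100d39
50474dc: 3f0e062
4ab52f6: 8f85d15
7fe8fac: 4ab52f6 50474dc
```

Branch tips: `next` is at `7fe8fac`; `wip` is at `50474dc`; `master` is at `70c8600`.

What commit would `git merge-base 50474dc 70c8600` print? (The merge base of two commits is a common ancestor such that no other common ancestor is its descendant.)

d100d39

Ancestors of 50474dc: {3348f39, 353699d, 372a75a, 3f0e062, 4465a82, 48e655c, 50474dc, 5f097b4, 8f85d15, d100d39}.
Ancestors of 70c8600: {3348f39, 353699d, 372a75a, 5f097b4, 70c8600, 8f85d15, d100d39}.
Common ancestors: {3348f39, 353699d, 372a75a, 5f097b4, 8f85d15, d100d39}.
Among these, d100d39 is not an ancestor of any other common ancestor — it is the merge base.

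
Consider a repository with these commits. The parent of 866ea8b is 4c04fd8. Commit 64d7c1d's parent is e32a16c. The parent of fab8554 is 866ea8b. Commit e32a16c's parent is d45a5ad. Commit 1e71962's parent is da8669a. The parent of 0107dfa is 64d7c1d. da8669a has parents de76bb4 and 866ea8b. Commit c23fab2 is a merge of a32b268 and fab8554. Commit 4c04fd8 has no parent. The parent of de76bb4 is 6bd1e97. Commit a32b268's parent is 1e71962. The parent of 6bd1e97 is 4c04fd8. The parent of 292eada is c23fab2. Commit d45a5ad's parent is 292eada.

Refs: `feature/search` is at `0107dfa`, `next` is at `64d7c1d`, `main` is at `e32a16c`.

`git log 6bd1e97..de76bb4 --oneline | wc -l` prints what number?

Reachable from de76bb4: {4c04fd8, 6bd1e97, de76bb4}.
Reachable from 6bd1e97: {4c04fd8, 6bd1e97}.
In de76bb4's history but not 6bd1e97's: {de76bb4} — 1 commit.

1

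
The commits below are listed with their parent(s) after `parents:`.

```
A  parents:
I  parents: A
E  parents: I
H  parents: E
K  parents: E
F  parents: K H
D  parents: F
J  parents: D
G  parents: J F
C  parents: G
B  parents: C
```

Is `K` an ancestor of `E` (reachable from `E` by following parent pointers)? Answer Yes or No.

Ancestors of E: {A, E, I}.
K is not in that set, so it is not an ancestor of E.

No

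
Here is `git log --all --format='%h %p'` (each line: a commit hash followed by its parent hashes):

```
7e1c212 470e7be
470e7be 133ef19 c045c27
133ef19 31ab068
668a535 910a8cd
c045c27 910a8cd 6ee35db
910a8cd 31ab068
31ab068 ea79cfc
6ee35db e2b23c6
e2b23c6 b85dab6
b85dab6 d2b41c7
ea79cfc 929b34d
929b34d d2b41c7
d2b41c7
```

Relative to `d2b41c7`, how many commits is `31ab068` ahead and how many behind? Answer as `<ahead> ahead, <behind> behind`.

3 ahead, 0 behind

Reachable from 31ab068: {31ab068, 929b34d, d2b41c7, ea79cfc}.
Reachable from d2b41c7: {d2b41c7}.
Only in 31ab068's history (ahead): {31ab068, 929b34d, ea79cfc} — 3.
Only in d2b41c7's history (behind): {} — 0.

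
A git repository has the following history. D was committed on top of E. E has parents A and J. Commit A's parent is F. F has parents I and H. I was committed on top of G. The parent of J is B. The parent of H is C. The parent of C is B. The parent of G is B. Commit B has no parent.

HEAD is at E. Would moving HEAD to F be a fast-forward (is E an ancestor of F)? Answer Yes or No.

No

A fast-forward from E to F is possible iff E is an ancestor of F.
Ancestors of F: {B, C, F, G, H, I}.
E is not among them, so fast-forward is not possible.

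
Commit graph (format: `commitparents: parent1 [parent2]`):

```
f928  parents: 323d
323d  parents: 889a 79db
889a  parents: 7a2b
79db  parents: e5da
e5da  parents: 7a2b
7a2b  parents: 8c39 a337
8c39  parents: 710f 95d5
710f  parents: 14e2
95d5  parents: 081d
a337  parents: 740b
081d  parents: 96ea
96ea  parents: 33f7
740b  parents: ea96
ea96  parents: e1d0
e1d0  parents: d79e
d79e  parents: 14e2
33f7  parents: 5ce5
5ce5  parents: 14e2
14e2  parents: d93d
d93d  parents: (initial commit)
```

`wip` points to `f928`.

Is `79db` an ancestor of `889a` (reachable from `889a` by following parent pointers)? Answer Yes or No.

Ancestors of 889a: {081d, 14e2, 33f7, 5ce5, 710f, 740b, 7a2b, 889a, 8c39, 95d5, 96ea, a337, d79e, d93d, e1d0, ea96}.
79db is not in that set, so it is not an ancestor of 889a.

No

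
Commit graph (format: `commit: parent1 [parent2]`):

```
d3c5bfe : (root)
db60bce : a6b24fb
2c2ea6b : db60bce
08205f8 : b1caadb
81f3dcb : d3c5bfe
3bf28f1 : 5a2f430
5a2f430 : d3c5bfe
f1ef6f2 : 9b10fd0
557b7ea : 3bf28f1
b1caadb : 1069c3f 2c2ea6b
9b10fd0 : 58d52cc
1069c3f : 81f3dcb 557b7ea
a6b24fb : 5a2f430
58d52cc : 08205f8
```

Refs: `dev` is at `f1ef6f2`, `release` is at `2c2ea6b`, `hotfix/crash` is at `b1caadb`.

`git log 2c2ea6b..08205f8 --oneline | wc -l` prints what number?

6

Reachable from 08205f8: {08205f8, 1069c3f, 2c2ea6b, 3bf28f1, 557b7ea, 5a2f430, 81f3dcb, a6b24fb, b1caadb, d3c5bfe, db60bce}.
Reachable from 2c2ea6b: {2c2ea6b, 5a2f430, a6b24fb, d3c5bfe, db60bce}.
In 08205f8's history but not 2c2ea6b's: {08205f8, 1069c3f, 3bf28f1, 557b7ea, 81f3dcb, b1caadb} — 6 commits.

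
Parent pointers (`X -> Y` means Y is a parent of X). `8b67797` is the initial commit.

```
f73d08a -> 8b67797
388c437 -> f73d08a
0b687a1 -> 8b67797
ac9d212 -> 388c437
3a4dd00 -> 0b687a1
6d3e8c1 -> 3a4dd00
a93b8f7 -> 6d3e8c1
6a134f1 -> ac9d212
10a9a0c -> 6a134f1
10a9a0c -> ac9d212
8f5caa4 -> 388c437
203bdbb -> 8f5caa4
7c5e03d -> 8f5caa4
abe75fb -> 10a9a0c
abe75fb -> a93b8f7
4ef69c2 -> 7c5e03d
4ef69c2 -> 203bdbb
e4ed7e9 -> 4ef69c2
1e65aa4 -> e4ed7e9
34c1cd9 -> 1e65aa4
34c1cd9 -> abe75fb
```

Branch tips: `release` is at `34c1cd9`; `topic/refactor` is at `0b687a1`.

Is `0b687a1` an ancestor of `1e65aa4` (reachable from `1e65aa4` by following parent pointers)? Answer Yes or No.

Ancestors of 1e65aa4: {1e65aa4, 203bdbb, 388c437, 4ef69c2, 7c5e03d, 8b67797, 8f5caa4, e4ed7e9, f73d08a}.
0b687a1 is not in that set, so it is not an ancestor of 1e65aa4.

No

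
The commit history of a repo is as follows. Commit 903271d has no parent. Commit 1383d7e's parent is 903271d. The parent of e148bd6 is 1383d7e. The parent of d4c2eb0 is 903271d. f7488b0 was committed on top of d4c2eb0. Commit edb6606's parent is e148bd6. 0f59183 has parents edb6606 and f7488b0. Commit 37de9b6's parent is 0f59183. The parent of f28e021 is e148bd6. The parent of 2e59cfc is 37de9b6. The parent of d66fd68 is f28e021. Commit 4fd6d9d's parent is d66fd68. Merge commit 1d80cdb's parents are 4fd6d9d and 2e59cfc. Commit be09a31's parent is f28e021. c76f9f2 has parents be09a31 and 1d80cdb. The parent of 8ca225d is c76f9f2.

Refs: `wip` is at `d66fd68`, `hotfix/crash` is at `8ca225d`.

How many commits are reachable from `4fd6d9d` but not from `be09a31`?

2

Reachable from 4fd6d9d: {1383d7e, 4fd6d9d, 903271d, d66fd68, e148bd6, f28e021}.
Reachable from be09a31: {1383d7e, 903271d, be09a31, e148bd6, f28e021}.
In 4fd6d9d's history but not be09a31's: {4fd6d9d, d66fd68} — 2 commits.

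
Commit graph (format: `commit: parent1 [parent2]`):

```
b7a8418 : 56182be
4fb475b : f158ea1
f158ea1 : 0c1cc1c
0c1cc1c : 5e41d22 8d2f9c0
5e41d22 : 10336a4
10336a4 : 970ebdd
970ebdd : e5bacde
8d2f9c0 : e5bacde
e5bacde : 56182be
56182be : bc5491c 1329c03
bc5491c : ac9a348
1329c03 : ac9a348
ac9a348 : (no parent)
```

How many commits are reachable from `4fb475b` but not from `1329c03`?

10

Reachable from 4fb475b: {0c1cc1c, 10336a4, 1329c03, 4fb475b, 56182be, 5e41d22, 8d2f9c0, 970ebdd, ac9a348, bc5491c, e5bacde, f158ea1}.
Reachable from 1329c03: {1329c03, ac9a348}.
In 4fb475b's history but not 1329c03's: {0c1cc1c, 10336a4, 4fb475b, 56182be, 5e41d22, 8d2f9c0, 970ebdd, bc5491c, e5bacde, f158ea1} — 10 commits.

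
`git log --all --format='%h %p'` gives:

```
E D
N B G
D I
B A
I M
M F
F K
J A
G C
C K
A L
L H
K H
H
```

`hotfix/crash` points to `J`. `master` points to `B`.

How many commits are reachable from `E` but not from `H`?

Reachable from E: {D, E, F, H, I, K, M}.
Reachable from H: {H}.
In E's history but not H's: {D, E, F, I, K, M} — 6 commits.

6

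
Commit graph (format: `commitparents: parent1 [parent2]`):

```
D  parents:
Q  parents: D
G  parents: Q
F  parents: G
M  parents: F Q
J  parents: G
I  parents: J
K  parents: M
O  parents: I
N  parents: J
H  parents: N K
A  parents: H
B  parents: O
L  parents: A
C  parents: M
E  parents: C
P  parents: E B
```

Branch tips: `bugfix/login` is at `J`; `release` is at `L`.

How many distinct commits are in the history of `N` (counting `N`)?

Walking parent pointers from N: reachable set = {D, G, J, N, Q}.
That is 5 commits.

5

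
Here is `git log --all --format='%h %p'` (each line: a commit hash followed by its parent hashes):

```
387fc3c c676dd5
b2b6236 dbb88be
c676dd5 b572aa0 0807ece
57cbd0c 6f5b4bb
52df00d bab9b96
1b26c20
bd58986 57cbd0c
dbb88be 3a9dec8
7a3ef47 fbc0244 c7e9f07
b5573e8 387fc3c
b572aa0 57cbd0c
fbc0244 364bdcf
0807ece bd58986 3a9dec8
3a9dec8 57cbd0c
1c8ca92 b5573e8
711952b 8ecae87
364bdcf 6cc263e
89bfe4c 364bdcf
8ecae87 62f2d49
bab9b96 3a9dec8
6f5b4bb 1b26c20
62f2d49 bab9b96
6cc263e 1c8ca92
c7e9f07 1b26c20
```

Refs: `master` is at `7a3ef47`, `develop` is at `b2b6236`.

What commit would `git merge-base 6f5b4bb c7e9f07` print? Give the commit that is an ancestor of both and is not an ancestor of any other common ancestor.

1b26c20

Ancestors of 6f5b4bb: {1b26c20, 6f5b4bb}.
Ancestors of c7e9f07: {1b26c20, c7e9f07}.
Common ancestors: {1b26c20}.
The only common ancestor is 1b26c20, so it is the merge base.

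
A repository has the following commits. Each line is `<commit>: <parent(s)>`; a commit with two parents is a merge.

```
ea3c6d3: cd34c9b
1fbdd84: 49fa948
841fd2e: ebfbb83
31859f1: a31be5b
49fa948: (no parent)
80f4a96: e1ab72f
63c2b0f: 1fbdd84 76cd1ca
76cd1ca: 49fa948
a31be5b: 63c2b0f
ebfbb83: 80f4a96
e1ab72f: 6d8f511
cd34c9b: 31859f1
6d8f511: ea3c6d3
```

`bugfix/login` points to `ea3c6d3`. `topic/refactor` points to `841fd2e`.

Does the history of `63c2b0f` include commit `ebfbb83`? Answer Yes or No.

No

Ancestors of 63c2b0f: {1fbdd84, 49fa948, 63c2b0f, 76cd1ca}.
ebfbb83 is not in that set, so it is not an ancestor of 63c2b0f.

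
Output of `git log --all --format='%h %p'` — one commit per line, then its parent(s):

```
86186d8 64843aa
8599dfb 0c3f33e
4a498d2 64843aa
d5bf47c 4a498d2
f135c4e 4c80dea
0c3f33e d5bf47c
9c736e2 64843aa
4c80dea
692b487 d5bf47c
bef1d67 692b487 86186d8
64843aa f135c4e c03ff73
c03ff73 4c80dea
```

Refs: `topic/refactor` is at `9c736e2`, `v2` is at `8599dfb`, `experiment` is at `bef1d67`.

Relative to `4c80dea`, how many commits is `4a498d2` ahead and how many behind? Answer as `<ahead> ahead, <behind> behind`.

Reachable from 4a498d2: {4a498d2, 4c80dea, 64843aa, c03ff73, f135c4e}.
Reachable from 4c80dea: {4c80dea}.
Only in 4a498d2's history (ahead): {4a498d2, 64843aa, c03ff73, f135c4e} — 4.
Only in 4c80dea's history (behind): {} — 0.

4 ahead, 0 behind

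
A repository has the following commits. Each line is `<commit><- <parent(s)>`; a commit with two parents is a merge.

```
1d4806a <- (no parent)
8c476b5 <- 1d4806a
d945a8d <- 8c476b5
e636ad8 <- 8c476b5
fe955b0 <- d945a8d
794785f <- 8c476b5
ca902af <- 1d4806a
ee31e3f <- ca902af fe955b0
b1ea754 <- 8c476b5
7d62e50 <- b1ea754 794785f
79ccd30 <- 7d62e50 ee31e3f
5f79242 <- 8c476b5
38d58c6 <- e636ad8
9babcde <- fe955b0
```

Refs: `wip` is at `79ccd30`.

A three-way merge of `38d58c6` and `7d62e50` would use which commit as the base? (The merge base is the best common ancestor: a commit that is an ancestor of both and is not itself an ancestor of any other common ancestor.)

8c476b5

Ancestors of 38d58c6: {1d4806a, 38d58c6, 8c476b5, e636ad8}.
Ancestors of 7d62e50: {1d4806a, 794785f, 7d62e50, 8c476b5, b1ea754}.
Common ancestors: {1d4806a, 8c476b5}.
Among these, 8c476b5 is not an ancestor of any other common ancestor — it is the merge base.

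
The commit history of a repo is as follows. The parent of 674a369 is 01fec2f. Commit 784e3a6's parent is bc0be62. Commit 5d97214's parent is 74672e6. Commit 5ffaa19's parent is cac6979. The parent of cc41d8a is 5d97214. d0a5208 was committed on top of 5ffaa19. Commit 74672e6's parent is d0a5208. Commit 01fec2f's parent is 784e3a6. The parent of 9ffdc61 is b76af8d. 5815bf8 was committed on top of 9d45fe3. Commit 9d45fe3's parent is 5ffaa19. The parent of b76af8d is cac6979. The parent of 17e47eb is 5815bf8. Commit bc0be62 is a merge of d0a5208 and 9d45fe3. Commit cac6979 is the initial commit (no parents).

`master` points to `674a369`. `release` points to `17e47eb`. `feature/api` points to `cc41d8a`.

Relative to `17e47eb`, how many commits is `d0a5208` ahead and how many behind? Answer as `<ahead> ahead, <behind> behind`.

Reachable from d0a5208: {5ffaa19, cac6979, d0a5208}.
Reachable from 17e47eb: {17e47eb, 5815bf8, 5ffaa19, 9d45fe3, cac6979}.
Only in d0a5208's history (ahead): {d0a5208} — 1.
Only in 17e47eb's history (behind): {17e47eb, 5815bf8, 9d45fe3} — 3.

1 ahead, 3 behind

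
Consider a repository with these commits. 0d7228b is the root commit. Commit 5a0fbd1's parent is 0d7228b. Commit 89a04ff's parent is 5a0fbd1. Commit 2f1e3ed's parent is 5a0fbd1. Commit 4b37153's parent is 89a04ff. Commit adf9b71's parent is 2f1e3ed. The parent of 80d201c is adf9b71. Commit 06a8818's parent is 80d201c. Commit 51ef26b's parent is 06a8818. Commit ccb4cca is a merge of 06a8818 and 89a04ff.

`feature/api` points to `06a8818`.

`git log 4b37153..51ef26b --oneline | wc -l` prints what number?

5

Reachable from 51ef26b: {06a8818, 0d7228b, 2f1e3ed, 51ef26b, 5a0fbd1, 80d201c, adf9b71}.
Reachable from 4b37153: {0d7228b, 4b37153, 5a0fbd1, 89a04ff}.
In 51ef26b's history but not 4b37153's: {06a8818, 2f1e3ed, 51ef26b, 80d201c, adf9b71} — 5 commits.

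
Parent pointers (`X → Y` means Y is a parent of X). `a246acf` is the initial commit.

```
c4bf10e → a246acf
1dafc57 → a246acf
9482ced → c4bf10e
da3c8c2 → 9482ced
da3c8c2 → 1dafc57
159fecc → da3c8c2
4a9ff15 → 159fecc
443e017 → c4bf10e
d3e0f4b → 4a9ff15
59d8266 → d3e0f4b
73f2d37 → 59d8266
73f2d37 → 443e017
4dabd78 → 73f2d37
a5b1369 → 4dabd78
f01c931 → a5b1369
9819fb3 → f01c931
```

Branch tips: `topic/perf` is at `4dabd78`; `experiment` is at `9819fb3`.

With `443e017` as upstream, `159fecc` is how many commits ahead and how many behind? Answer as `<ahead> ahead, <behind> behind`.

Reachable from 159fecc: {159fecc, 1dafc57, 9482ced, a246acf, c4bf10e, da3c8c2}.
Reachable from 443e017: {443e017, a246acf, c4bf10e}.
Only in 159fecc's history (ahead): {159fecc, 1dafc57, 9482ced, da3c8c2} — 4.
Only in 443e017's history (behind): {443e017} — 1.

4 ahead, 1 behind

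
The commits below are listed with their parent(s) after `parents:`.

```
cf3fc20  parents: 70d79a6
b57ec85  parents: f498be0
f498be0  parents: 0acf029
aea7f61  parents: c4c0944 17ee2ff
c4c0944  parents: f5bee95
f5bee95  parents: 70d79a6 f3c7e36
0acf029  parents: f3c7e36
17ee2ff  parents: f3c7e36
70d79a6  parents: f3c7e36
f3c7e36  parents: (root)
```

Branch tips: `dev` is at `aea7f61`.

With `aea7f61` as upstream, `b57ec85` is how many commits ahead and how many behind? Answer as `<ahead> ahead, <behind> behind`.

3 ahead, 5 behind

Reachable from b57ec85: {0acf029, b57ec85, f3c7e36, f498be0}.
Reachable from aea7f61: {17ee2ff, 70d79a6, aea7f61, c4c0944, f3c7e36, f5bee95}.
Only in b57ec85's history (ahead): {0acf029, b57ec85, f498be0} — 3.
Only in aea7f61's history (behind): {17ee2ff, 70d79a6, aea7f61, c4c0944, f5bee95} — 5.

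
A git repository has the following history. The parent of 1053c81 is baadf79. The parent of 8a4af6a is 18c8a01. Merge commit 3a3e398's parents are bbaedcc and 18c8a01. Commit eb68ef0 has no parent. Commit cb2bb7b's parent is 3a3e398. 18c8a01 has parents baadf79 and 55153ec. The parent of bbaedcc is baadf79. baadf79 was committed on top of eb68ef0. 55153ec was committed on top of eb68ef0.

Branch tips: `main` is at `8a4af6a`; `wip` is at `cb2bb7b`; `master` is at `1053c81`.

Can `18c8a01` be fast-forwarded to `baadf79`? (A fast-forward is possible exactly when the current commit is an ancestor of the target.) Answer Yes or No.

No

A fast-forward from 18c8a01 to baadf79 is possible iff 18c8a01 is an ancestor of baadf79.
Ancestors of baadf79: {baadf79, eb68ef0}.
18c8a01 is not among them, so fast-forward is not possible.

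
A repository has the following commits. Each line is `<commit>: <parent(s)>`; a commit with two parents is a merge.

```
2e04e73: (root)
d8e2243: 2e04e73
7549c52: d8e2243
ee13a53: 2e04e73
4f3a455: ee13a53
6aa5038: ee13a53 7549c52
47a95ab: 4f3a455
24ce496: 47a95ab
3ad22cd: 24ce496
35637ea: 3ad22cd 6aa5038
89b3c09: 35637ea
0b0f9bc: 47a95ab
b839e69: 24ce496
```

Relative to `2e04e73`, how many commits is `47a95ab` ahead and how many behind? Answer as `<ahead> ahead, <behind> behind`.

Reachable from 47a95ab: {2e04e73, 47a95ab, 4f3a455, ee13a53}.
Reachable from 2e04e73: {2e04e73}.
Only in 47a95ab's history (ahead): {47a95ab, 4f3a455, ee13a53} — 3.
Only in 2e04e73's history (behind): {} — 0.

3 ahead, 0 behind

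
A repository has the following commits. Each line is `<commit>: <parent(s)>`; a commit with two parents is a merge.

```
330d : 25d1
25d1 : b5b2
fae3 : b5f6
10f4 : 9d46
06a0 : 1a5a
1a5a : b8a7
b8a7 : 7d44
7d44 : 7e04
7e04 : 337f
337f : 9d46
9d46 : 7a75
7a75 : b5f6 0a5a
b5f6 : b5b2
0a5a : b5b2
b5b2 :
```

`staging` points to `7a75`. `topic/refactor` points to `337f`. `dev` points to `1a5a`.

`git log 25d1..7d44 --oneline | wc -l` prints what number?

7

Reachable from 7d44: {0a5a, 337f, 7a75, 7d44, 7e04, 9d46, b5b2, b5f6}.
Reachable from 25d1: {25d1, b5b2}.
In 7d44's history but not 25d1's: {0a5a, 337f, 7a75, 7d44, 7e04, 9d46, b5f6} — 7 commits.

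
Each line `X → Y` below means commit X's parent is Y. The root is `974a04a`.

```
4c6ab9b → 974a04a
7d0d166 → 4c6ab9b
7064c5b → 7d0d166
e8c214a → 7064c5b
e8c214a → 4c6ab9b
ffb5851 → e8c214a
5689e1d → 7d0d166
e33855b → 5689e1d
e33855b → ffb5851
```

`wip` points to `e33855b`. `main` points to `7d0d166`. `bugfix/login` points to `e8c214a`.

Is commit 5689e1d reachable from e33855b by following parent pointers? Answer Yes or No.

Ancestors of e33855b (commits reachable by following parents): {4c6ab9b, 5689e1d, 7064c5b, 7d0d166, 974a04a, e33855b, e8c214a, ffb5851}.
5689e1d is in that set, so it is an ancestor of e33855b.

Yes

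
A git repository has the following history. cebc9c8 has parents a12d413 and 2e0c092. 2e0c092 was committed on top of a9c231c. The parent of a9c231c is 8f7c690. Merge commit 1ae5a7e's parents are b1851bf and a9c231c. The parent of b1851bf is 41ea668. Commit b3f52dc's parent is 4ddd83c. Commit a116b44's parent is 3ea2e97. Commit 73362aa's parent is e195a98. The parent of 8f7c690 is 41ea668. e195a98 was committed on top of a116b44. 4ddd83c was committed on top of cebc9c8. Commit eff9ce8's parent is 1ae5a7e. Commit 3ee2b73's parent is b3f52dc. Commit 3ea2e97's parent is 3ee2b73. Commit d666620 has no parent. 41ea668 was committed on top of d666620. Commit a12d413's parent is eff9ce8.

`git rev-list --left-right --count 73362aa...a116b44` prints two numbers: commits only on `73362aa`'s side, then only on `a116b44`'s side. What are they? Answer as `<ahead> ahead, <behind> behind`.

Reachable from 73362aa: {1ae5a7e, 2e0c092, 3ea2e97, 3ee2b73, 41ea668, 4ddd83c, 73362aa, 8f7c690, a116b44, a12d413, a9c231c, b1851bf, b3f52dc, cebc9c8, d666620, e195a98, eff9ce8}.
Reachable from a116b44: {1ae5a7e, 2e0c092, 3ea2e97, 3ee2b73, 41ea668, 4ddd83c, 8f7c690, a116b44, a12d413, a9c231c, b1851bf, b3f52dc, cebc9c8, d666620, eff9ce8}.
Only in 73362aa's history (ahead): {73362aa, e195a98} — 2.
Only in a116b44's history (behind): {} — 0.

2 ahead, 0 behind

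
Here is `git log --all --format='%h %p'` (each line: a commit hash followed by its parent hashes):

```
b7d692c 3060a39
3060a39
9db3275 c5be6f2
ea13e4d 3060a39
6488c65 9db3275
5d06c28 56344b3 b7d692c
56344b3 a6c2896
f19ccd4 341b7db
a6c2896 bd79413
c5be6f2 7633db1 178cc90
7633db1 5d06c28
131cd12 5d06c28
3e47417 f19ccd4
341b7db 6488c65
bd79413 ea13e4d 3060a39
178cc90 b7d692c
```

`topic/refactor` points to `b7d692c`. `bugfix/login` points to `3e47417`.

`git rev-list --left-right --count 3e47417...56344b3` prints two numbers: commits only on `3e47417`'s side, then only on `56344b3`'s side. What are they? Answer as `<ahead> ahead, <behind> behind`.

10 ahead, 0 behind

Reachable from 3e47417: {178cc90, 3060a39, 341b7db, 3e47417, 56344b3, 5d06c28, 6488c65, 7633db1, 9db3275, a6c2896, b7d692c, bd79413, c5be6f2, ea13e4d, f19ccd4}.
Reachable from 56344b3: {3060a39, 56344b3, a6c2896, bd79413, ea13e4d}.
Only in 3e47417's history (ahead): {178cc90, 341b7db, 3e47417, 5d06c28, 6488c65, 7633db1, 9db3275, b7d692c, c5be6f2, f19ccd4} — 10.
Only in 56344b3's history (behind): {} — 0.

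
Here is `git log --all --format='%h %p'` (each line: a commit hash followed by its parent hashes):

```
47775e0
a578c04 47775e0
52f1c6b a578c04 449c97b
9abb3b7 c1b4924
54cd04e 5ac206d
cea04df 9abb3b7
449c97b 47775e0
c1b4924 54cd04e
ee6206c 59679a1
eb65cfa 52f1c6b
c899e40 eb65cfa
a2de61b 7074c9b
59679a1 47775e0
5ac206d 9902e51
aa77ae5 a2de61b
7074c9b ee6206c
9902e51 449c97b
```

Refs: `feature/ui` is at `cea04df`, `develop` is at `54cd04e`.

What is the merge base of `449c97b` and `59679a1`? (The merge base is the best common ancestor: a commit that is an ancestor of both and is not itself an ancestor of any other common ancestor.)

47775e0

Ancestors of 449c97b: {449c97b, 47775e0}.
Ancestors of 59679a1: {47775e0, 59679a1}.
Common ancestors: {47775e0}.
The only common ancestor is 47775e0, so it is the merge base.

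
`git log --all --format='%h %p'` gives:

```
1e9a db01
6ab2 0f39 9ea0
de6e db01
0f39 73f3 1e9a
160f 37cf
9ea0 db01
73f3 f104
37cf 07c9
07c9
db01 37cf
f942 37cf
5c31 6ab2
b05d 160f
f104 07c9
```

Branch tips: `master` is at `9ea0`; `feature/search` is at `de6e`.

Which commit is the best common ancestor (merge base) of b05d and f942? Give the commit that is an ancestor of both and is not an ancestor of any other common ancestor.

Ancestors of b05d: {07c9, 160f, 37cf, b05d}.
Ancestors of f942: {07c9, 37cf, f942}.
Common ancestors: {07c9, 37cf}.
Among these, 37cf is not an ancestor of any other common ancestor — it is the merge base.

37cf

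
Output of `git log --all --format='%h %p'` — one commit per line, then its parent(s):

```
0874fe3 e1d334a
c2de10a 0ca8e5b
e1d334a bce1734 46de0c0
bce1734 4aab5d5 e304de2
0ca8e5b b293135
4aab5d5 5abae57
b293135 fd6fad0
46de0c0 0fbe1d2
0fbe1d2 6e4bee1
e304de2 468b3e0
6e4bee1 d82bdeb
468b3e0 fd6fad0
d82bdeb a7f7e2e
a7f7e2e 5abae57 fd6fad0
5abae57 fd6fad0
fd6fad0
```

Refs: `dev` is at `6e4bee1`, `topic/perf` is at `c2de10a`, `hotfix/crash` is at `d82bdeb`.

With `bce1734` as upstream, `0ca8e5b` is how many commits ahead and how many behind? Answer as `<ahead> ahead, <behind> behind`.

2 ahead, 5 behind

Reachable from 0ca8e5b: {0ca8e5b, b293135, fd6fad0}.
Reachable from bce1734: {468b3e0, 4aab5d5, 5abae57, bce1734, e304de2, fd6fad0}.
Only in 0ca8e5b's history (ahead): {0ca8e5b, b293135} — 2.
Only in bce1734's history (behind): {468b3e0, 4aab5d5, 5abae57, bce1734, e304de2} — 5.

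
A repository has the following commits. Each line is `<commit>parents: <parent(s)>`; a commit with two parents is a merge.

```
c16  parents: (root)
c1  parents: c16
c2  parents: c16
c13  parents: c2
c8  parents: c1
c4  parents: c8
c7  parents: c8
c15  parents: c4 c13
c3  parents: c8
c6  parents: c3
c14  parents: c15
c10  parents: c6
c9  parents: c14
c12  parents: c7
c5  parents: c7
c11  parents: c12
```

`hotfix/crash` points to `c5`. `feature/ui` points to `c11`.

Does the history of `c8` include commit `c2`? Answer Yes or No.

No

Ancestors of c8: {c1, c16, c8}.
c2 is not in that set, so it is not an ancestor of c8.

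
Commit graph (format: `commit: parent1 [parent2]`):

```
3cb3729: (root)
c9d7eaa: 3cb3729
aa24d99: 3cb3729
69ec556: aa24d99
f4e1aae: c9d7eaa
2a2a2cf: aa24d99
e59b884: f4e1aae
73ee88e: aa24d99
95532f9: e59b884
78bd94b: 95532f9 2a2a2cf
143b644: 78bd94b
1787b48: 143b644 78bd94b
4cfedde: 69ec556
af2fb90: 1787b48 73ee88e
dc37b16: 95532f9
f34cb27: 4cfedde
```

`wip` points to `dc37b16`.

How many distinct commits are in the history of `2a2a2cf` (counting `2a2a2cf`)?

3

Walking parent pointers from 2a2a2cf: reachable set = {2a2a2cf, 3cb3729, aa24d99}.
That is 3 commits.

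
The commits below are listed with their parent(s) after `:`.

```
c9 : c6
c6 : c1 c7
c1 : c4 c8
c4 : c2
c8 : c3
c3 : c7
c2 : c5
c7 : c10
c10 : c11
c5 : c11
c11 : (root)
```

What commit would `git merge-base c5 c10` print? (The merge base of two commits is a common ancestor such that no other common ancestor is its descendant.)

Ancestors of c5: {c11, c5}.
Ancestors of c10: {c10, c11}.
Common ancestors: {c11}.
The only common ancestor is c11, so it is the merge base.

c11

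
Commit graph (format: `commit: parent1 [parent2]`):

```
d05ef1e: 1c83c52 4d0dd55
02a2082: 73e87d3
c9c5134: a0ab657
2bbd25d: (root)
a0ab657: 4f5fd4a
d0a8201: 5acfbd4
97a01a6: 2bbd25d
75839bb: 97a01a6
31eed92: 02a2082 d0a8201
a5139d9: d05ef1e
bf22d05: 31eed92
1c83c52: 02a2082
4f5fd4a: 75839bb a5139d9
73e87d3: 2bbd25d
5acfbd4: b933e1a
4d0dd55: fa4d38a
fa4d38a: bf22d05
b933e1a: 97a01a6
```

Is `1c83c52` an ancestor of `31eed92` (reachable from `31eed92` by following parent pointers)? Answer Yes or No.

No

Ancestors of 31eed92: {02a2082, 2bbd25d, 31eed92, 5acfbd4, 73e87d3, 97a01a6, b933e1a, d0a8201}.
1c83c52 is not in that set, so it is not an ancestor of 31eed92.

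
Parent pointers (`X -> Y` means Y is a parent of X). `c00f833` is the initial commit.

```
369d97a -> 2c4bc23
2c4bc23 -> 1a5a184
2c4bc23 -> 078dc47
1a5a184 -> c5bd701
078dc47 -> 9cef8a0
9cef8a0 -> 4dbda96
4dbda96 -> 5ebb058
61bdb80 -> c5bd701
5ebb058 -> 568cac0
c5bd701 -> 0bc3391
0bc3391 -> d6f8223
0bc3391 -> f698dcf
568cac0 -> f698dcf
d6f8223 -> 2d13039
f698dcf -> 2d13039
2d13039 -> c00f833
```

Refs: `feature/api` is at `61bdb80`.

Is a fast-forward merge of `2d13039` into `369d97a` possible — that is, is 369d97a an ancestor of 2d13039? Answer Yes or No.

No

A fast-forward from 369d97a to 2d13039 is possible iff 369d97a is an ancestor of 2d13039.
Ancestors of 2d13039: {2d13039, c00f833}.
369d97a is not among them, so fast-forward is not possible.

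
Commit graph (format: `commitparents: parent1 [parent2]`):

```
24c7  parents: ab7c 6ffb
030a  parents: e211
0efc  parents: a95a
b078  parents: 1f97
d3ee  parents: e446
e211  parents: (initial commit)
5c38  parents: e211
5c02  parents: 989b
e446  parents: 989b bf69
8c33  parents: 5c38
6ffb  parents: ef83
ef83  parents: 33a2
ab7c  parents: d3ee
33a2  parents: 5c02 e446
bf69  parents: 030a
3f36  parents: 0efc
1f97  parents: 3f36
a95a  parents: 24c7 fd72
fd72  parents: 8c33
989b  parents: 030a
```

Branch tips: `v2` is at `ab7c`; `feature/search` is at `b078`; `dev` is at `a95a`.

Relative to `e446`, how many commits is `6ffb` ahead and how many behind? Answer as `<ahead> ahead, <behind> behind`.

Reachable from 6ffb: {030a, 33a2, 5c02, 6ffb, 989b, bf69, e211, e446, ef83}.
Reachable from e446: {030a, 989b, bf69, e211, e446}.
Only in 6ffb's history (ahead): {33a2, 5c02, 6ffb, ef83} — 4.
Only in e446's history (behind): {} — 0.

4 ahead, 0 behind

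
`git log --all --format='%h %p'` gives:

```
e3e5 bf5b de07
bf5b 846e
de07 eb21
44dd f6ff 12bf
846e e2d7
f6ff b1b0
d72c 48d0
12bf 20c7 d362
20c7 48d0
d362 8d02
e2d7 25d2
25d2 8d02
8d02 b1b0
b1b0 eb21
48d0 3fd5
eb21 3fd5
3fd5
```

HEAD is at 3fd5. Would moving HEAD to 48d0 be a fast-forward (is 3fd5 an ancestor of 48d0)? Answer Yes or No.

A fast-forward from 3fd5 to 48d0 is possible iff 3fd5 is an ancestor of 48d0.
Ancestors of 48d0: {3fd5, 48d0}.
3fd5 is among them, so fast-forward is possible.

Yes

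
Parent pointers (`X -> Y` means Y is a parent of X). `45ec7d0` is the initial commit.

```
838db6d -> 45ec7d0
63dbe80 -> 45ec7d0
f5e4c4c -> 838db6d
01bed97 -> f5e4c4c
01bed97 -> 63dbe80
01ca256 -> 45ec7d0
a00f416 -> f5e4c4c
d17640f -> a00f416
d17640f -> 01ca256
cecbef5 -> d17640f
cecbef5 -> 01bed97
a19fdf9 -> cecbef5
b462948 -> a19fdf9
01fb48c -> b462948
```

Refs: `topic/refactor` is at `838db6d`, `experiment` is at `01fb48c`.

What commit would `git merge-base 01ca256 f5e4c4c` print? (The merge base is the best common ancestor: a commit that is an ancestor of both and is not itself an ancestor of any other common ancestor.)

Ancestors of 01ca256: {01ca256, 45ec7d0}.
Ancestors of f5e4c4c: {45ec7d0, 838db6d, f5e4c4c}.
Common ancestors: {45ec7d0}.
The only common ancestor is 45ec7d0, so it is the merge base.

45ec7d0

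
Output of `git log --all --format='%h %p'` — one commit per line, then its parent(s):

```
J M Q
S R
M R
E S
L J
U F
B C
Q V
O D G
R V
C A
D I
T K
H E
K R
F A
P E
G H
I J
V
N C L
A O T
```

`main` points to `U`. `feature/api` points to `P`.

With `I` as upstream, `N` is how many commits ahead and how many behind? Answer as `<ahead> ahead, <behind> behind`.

12 ahead, 0 behind

Reachable from N: {A, C, D, E, G, H, I, J, K, L, M, N, O, Q, R, S, T, V}.
Reachable from I: {I, J, M, Q, R, V}.
Only in N's history (ahead): {A, C, D, E, G, H, K, L, N, O, S, T} — 12.
Only in I's history (behind): {} — 0.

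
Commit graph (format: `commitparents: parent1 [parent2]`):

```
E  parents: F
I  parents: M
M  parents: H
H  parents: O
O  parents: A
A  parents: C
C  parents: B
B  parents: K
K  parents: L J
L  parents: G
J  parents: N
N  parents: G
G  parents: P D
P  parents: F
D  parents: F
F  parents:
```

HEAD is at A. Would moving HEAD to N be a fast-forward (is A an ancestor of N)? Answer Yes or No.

No

A fast-forward from A to N is possible iff A is an ancestor of N.
Ancestors of N: {D, F, G, N, P}.
A is not among them, so fast-forward is not possible.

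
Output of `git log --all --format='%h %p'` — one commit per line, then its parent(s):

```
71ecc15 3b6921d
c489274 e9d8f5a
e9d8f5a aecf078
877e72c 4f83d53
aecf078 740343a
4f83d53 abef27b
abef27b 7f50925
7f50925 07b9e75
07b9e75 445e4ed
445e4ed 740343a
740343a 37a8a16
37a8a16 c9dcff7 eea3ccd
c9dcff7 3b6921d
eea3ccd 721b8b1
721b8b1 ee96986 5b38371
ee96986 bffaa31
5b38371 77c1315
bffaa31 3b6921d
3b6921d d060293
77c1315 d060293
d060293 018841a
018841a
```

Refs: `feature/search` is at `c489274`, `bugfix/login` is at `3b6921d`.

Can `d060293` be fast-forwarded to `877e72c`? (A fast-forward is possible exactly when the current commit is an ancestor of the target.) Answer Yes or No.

Yes

A fast-forward from d060293 to 877e72c is possible iff d060293 is an ancestor of 877e72c.
Ancestors of 877e72c: {018841a, 07b9e75, 37a8a16, 3b6921d, 445e4ed, 4f83d53, 5b38371, 721b8b1, 740343a, 77c1315, 7f50925, 877e72c, abef27b, bffaa31, c9dcff7, d060293, ee96986, eea3ccd}.
d060293 is among them, so fast-forward is possible.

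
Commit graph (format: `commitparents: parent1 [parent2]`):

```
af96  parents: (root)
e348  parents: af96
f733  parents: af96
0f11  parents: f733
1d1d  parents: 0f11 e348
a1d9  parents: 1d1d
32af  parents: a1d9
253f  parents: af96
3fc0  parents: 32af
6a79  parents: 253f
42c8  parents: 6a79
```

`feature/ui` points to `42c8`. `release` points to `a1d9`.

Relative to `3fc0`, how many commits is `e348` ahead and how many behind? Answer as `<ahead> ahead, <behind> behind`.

Reachable from e348: {af96, e348}.
Reachable from 3fc0: {0f11, 1d1d, 32af, 3fc0, a1d9, af96, e348, f733}.
Only in e348's history (ahead): {} — 0.
Only in 3fc0's history (behind): {0f11, 1d1d, 32af, 3fc0, a1d9, f733} — 6.

0 ahead, 6 behind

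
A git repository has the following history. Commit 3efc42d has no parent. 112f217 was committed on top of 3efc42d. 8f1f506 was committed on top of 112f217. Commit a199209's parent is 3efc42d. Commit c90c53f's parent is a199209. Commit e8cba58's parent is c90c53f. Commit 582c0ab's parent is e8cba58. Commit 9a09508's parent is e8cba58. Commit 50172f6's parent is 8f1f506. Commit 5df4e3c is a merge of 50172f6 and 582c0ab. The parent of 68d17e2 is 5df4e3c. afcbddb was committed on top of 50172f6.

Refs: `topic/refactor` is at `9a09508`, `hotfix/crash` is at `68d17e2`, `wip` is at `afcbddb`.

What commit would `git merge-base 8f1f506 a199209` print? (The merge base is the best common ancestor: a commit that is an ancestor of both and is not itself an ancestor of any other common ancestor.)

3efc42d

Ancestors of 8f1f506: {112f217, 3efc42d, 8f1f506}.
Ancestors of a199209: {3efc42d, a199209}.
Common ancestors: {3efc42d}.
The only common ancestor is 3efc42d, so it is the merge base.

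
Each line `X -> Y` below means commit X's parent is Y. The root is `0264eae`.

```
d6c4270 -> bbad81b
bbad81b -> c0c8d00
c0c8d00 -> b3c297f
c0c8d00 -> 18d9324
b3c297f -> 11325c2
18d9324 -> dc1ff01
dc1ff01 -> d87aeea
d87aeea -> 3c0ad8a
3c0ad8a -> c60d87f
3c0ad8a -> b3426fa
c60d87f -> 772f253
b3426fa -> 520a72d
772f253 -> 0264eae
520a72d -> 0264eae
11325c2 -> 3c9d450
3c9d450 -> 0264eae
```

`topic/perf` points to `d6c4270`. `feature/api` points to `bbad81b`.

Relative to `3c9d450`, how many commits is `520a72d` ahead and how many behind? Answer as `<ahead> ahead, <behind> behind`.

1 ahead, 1 behind

Reachable from 520a72d: {0264eae, 520a72d}.
Reachable from 3c9d450: {0264eae, 3c9d450}.
Only in 520a72d's history (ahead): {520a72d} — 1.
Only in 3c9d450's history (behind): {3c9d450} — 1.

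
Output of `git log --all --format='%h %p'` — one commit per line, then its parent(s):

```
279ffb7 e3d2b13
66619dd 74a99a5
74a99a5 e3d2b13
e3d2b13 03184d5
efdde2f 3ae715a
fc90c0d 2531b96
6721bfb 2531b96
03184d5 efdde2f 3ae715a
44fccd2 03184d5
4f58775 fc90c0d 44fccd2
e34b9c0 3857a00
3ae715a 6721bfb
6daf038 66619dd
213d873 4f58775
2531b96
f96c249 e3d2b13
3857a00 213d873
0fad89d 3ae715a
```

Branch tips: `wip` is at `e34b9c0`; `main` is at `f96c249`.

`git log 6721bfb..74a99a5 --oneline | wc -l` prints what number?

Reachable from 74a99a5: {03184d5, 2531b96, 3ae715a, 6721bfb, 74a99a5, e3d2b13, efdde2f}.
Reachable from 6721bfb: {2531b96, 6721bfb}.
In 74a99a5's history but not 6721bfb's: {03184d5, 3ae715a, 74a99a5, e3d2b13, efdde2f} — 5 commits.

5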